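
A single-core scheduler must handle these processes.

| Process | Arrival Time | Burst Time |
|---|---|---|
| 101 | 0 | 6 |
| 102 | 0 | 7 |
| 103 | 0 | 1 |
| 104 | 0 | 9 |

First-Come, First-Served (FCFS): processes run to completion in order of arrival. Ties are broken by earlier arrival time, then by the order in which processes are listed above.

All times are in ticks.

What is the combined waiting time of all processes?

Gantt: | 101 0-6 | 102 6-13 | 103 13-14 | 104 14-23 |
Completion: 101=6  102=13  103=14  104=23
Turnaround (C−A): 101=6  102=13  103=14  104=23
Waiting = turnaround − burst: 101=0, 102=6, 103=13, 104=14
Total waiting = 0 + 6 + 13 + 14 = 33

33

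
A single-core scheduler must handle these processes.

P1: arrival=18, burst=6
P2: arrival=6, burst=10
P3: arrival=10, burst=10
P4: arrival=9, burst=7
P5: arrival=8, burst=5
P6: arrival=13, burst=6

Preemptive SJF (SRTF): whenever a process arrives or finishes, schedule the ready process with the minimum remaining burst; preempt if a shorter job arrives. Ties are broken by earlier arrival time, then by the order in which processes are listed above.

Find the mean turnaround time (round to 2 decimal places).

19.17

Schedule: | idle 0-6 | P2 6-8 | P5 8-13 | P6 13-19 | P1 19-25 | P4 25-32 | P2 32-40 | P3 40-50 |
Completion: P1=25  P2=40  P3=50  P4=32  P5=13  P6=19
Turnaround (C−A): P1=7  P2=34  P3=40  P4=23  P5=5  P6=6
Turnaround times: P1=7, P2=34, P3=40, P4=23, P5=5, P6=6
Average turnaround = (7+34+40+23+5+6) / 6 = 115/6 = 19.17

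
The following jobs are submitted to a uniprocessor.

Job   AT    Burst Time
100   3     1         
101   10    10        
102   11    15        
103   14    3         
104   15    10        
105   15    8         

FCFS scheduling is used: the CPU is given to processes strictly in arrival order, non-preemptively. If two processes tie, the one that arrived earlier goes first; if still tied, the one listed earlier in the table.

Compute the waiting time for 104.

Timeline: | idle 0-3 | 100 3-4 | idle 4-10 | 101 10-20 | 102 20-35 | 103 35-38 | 104 38-48 | 105 48-56 |
Completion: 100=4  101=20  102=35  103=38  104=48  105=56
Waiting(104) = turnaround − burst = 33 − 10 = 23

23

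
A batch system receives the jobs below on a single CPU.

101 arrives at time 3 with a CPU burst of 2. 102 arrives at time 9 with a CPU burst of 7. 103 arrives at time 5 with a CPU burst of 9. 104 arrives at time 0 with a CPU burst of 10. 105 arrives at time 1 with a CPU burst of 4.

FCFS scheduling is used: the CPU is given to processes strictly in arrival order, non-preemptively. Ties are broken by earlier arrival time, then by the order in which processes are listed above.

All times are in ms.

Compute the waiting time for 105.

Schedule: | 104 0-10 | 105 10-14 | 101 14-16 | 103 16-25 | 102 25-32 |
Completion: 101=16  102=32  103=25  104=10  105=14
Turnaround (C−A): 101=13  102=23  103=20  104=10  105=13
Waiting(105) = turnaround − burst = 13 − 4 = 9

9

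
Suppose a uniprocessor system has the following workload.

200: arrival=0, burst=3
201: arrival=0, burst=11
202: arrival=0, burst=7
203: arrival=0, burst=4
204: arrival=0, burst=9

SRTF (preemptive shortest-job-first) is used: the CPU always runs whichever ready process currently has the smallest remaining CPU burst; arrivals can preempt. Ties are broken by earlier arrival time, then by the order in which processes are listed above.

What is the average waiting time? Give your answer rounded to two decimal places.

Schedule: | 200 0-3 | 203 3-7 | 202 7-14 | 204 14-23 | 201 23-34 |
Completion: 200=3  201=34  202=14  203=7  204=23
Turnaround (C−A): 200=3  201=34  202=14  203=7  204=23
Waiting times: 200=0, 201=23, 202=7, 203=3, 204=14
Average waiting = (0+23+7+3+14) / 5 = 47/5 = 9.40

9.40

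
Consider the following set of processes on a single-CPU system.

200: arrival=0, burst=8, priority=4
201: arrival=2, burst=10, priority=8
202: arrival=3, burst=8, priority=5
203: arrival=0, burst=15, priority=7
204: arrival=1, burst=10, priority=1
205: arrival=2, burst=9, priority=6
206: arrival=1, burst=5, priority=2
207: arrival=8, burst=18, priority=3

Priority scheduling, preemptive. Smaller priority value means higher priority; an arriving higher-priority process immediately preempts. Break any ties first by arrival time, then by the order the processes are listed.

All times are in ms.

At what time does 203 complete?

73

Gantt: | 200 0-1 | 204 1-11 | 206 11-16 | 207 16-34 | 200 34-41 | 202 41-49 | 205 49-58 | 203 58-73 | 201 73-83 |
Completion: 200=41  201=83  202=49  203=73  204=11  205=58  206=16  207=34
Turnaround (C−A): 200=41  201=81  202=46  203=73  204=10  205=56  206=15  207=26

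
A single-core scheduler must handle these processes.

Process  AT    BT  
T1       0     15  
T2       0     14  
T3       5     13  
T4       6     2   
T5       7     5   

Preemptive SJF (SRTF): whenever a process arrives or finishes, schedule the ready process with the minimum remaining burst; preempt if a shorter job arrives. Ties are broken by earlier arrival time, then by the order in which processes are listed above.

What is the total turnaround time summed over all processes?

Timeline: | T2 0-6 | T4 6-8 | T5 8-13 | T2 13-21 | T3 21-34 | T1 34-49 |
Completion: T1=49  T2=21  T3=34  T4=8  T5=13
Turnaround = completion − arrival: T1=49, T2=21, T3=29, T4=2, T5=6
Total turnaround = 49 + 21 + 29 + 2 + 6 = 107

107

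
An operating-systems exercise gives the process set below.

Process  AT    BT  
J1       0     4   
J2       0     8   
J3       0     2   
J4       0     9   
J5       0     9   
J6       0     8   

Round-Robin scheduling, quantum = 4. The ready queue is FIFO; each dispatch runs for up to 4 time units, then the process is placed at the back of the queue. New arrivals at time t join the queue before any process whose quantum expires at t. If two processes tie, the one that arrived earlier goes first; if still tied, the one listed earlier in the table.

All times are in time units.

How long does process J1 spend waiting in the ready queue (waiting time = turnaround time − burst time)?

0

Gantt: | J1 0-4 | J2 4-8 | J3 8-10 | J4 10-14 | J5 14-18 | J6 18-22 | J2 22-26 | J4 26-30 | J5 30-34 | J6 34-38 | J4 38-39 | J5 39-40 |
Completion: J1=4  J2=26  J3=10  J4=39  J5=40  J6=38
Turnaround (C−A): J1=4  J2=26  J3=10  J4=39  J5=40  J6=38
Waiting(J1) = turnaround − burst = 4 − 4 = 0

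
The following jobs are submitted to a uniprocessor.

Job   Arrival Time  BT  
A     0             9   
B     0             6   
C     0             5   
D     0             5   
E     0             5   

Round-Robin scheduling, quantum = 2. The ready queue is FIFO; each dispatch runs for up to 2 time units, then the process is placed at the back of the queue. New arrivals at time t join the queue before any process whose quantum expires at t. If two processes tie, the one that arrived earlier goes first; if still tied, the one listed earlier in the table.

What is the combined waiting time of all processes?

102

Gantt: | A 0-2 | B 2-4 | C 4-6 | D 6-8 | E 8-10 | A 10-12 | B 12-14 | C 14-16 | D 16-18 | E 18-20 | A 20-22 | B 22-24 | C 24-25 | D 25-26 | E 26-27 | A 27-30 |
Completion: A=30  B=24  C=25  D=26  E=27
Turnaround (C−A): A=30  B=24  C=25  D=26  E=27
Waiting = turnaround − burst: A=21, B=18, C=20, D=21, E=22
Total waiting = 21 + 18 + 20 + 21 + 22 = 102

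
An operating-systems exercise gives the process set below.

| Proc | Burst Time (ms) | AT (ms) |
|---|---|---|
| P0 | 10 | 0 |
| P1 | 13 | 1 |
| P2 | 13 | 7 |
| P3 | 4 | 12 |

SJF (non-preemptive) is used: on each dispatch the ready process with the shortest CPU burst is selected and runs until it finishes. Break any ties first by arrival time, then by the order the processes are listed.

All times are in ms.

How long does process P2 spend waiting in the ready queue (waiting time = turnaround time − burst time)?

20

Schedule: | P0 0-10 | P1 10-23 | P3 23-27 | P2 27-40 |
Completion: P0=10  P1=23  P2=40  P3=27
Turnaround (C−A): P0=10  P1=22  P2=33  P3=15
Waiting(P2) = turnaround − burst = 33 − 13 = 20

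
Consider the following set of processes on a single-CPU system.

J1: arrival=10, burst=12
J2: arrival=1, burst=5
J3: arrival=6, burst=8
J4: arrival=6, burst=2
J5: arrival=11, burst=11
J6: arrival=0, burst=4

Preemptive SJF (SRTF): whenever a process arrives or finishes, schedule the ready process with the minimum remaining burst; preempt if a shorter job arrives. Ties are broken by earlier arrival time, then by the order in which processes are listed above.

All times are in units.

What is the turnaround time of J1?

Timeline: | J6 0-4 | J2 4-6 | J4 6-8 | J2 8-11 | J3 11-19 | J5 19-30 | J1 30-42 |
Completion: J1=42  J2=11  J3=19  J4=8  J5=30  J6=4
Turnaround(J1) = completion − arrival = 42 − 10 = 32

32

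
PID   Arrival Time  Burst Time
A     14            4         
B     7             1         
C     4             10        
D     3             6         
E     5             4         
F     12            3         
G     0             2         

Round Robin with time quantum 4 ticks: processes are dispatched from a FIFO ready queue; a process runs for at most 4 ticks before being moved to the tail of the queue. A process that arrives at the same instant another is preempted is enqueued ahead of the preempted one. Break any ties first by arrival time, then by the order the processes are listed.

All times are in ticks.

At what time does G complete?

2

Gantt: | G 0-2 | idle 2-3 | D 3-7 | C 7-11 | E 11-15 | B 15-16 | D 16-18 | C 18-22 | F 22-25 | A 25-29 | C 29-31 |
Completion: A=29  B=16  C=31  D=18  E=15  F=25  G=2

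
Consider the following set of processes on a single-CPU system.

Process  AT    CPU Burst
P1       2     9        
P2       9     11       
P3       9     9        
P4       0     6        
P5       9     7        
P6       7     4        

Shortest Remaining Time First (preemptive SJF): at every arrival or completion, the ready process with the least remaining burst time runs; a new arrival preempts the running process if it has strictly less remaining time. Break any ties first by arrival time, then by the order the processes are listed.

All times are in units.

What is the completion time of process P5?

18

Gantt: | P4 0-6 | P1 6-7 | P6 7-11 | P5 11-18 | P1 18-26 | P3 26-35 | P2 35-46 |
Completion: P1=26  P2=46  P3=35  P4=6  P5=18  P6=11
Turnaround (C−A): P1=24  P2=37  P3=26  P4=6  P5=9  P6=4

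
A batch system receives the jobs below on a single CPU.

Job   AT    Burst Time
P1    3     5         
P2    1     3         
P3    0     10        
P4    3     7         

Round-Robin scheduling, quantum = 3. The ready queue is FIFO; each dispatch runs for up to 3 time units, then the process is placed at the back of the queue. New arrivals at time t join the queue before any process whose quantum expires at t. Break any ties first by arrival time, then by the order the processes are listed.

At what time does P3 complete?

25

Gantt: | P3 0-3 | P2 3-6 | P1 6-9 | P4 9-12 | P3 12-15 | P1 15-17 | P4 17-20 | P3 20-23 | P4 23-24 | P3 24-25 |
Completion: P1=17  P2=6  P3=25  P4=24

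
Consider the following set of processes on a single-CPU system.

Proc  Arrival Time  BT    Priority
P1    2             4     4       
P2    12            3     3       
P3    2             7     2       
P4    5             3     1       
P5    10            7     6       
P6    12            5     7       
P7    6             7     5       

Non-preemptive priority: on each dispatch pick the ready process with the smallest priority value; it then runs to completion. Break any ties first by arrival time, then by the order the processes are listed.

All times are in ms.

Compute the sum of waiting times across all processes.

Schedule: | idle 0-2 | P3 2-9 | P4 9-12 | P2 12-15 | P1 15-19 | P7 19-26 | P5 26-33 | P6 33-38 |
Completion: P1=19  P2=15  P3=9  P4=12  P5=33  P6=38  P7=26
Waiting = turnaround − burst: P1=13, P2=0, P3=0, P4=4, P5=16, P6=21, P7=13
Total waiting = 13 + 0 + 0 + 4 + 16 + 21 + 13 = 67

67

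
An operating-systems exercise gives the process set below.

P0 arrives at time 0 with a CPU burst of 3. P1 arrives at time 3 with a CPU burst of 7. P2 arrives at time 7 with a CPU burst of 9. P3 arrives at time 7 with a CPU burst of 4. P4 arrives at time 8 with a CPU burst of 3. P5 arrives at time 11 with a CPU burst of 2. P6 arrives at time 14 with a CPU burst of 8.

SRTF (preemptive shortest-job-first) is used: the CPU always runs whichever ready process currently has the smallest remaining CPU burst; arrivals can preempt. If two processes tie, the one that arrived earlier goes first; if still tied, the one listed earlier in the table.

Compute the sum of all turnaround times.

73

Gantt: | P0 0-3 | P1 3-10 | P4 10-13 | P5 13-15 | P3 15-19 | P6 19-27 | P2 27-36 |
Completion: P0=3  P1=10  P2=36  P3=19  P4=13  P5=15  P6=27
Turnaround = completion − arrival: P0=3, P1=7, P2=29, P3=12, P4=5, P5=4, P6=13
Total turnaround = 3 + 7 + 29 + 12 + 5 + 4 + 13 = 73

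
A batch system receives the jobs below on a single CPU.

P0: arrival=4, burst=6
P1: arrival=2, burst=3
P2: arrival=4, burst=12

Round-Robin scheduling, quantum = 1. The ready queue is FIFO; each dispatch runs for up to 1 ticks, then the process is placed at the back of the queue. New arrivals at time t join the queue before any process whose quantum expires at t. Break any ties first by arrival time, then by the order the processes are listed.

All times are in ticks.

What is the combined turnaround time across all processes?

36

Gantt: | idle 0-2 | P1 2-4 | P0 4-5 | P2 5-6 | P1 6-7 | P0 7-8 | P2 8-9 | P0 9-10 | P2 10-11 | P0 11-12 | P2 12-13 | P0 13-14 | P2 14-15 | P0 15-16 | P2 16-23 |
Completion: P0=16  P1=7  P2=23
Turnaround (C−A): P0=12  P1=5  P2=19
Turnaround = completion − arrival: P0=12, P1=5, P2=19
Total turnaround = 12 + 5 + 19 = 36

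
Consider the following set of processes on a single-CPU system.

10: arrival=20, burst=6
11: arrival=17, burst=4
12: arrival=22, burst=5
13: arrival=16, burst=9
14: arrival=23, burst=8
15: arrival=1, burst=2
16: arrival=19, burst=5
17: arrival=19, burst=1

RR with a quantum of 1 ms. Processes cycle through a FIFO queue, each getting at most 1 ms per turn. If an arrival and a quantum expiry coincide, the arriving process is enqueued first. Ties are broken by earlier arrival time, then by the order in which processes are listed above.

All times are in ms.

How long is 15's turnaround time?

Schedule: | idle 0-1 | 15 1-3 | idle 3-16 | 13 16-17 | 11 17-18 | 13 18-19 | 11 19-20 | 16 20-21 | 17 21-22 | 13 22-23 | 10 23-24 | 11 24-25 | 16 25-26 | 12 26-27 | 14 27-28 | 13 28-29 | 10 29-30 | 11 30-31 | 16 31-32 | 12 32-33 | 14 33-34 | 13 34-35 | 10 35-36 | 16 36-37 | 12 37-38 | 14 38-39 | 13 39-40 | 10 40-41 | 16 41-42 | 12 42-43 | 14 43-44 | 13 44-45 | 10 45-46 | 12 46-47 | 14 47-48 | 13 48-49 | 10 49-50 | 14 50-51 | 13 51-52 | 14 52-54 |
Completion: 10=50  11=31  12=47  13=52  14=54  15=3  16=42  17=22
Turnaround(15) = completion − arrival = 3 − 1 = 2

2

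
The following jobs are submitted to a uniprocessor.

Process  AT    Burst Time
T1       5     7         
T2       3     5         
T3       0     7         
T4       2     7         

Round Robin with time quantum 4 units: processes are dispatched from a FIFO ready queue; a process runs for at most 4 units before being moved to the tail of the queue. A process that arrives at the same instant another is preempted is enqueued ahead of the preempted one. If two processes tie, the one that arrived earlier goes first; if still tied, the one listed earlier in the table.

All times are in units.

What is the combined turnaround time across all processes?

76

Timeline: | T3 0-4 | T4 4-8 | T2 8-12 | T3 12-15 | T1 15-19 | T4 19-22 | T2 22-23 | T1 23-26 |
Completion: T1=26  T2=23  T3=15  T4=22
Turnaround = completion − arrival: T1=21, T2=20, T3=15, T4=20
Total turnaround = 21 + 20 + 15 + 20 = 76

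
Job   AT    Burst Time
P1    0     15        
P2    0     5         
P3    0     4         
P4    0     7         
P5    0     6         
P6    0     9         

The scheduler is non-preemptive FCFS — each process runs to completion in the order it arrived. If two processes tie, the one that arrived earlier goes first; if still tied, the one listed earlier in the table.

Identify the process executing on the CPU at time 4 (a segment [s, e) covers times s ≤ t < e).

P1

Schedule: | P1 0-15 | P2 15-20 | P3 20-24 | P4 24-31 | P5 31-37 | P6 37-46 |
Completion: P1=15  P2=20  P3=24  P4=31  P5=37  P6=46
Turnaround (C−A): P1=15  P2=20  P3=24  P4=31  P5=37  P6=46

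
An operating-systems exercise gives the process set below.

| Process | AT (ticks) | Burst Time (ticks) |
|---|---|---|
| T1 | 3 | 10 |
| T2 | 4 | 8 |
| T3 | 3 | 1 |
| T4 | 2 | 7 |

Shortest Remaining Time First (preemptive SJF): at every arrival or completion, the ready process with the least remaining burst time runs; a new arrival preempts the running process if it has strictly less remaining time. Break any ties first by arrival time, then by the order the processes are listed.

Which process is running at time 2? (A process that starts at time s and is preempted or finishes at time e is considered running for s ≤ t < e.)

Timeline: | idle 0-2 | T4 2-3 | T3 3-4 | T4 4-10 | T2 10-18 | T1 18-28 |
Completion: T1=28  T2=18  T3=4  T4=10
Turnaround (C−A): T1=25  T2=14  T3=1  T4=8

T4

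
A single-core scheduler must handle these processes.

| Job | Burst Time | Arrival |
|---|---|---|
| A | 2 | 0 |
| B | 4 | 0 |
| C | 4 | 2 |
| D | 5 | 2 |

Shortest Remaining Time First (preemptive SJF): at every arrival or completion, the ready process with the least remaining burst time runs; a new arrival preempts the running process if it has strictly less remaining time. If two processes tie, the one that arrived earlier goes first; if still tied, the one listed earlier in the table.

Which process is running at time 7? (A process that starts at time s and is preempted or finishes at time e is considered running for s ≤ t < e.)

C

Timeline: | A 0-2 | B 2-6 | C 6-10 | D 10-15 |
Completion: A=2  B=6  C=10  D=15
Turnaround (C−A): A=2  B=6  C=8  D=13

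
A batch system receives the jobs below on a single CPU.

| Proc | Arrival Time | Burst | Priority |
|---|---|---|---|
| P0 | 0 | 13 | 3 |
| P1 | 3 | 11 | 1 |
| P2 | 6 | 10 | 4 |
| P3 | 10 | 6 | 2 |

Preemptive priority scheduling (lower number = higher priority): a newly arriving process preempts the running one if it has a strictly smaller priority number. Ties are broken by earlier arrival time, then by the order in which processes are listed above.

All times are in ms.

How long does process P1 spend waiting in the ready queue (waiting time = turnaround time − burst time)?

Gantt: | P0 0-3 | P1 3-14 | P3 14-20 | P0 20-30 | P2 30-40 |
Completion: P0=30  P1=14  P2=40  P3=20
Turnaround (C−A): P0=30  P1=11  P2=34  P3=10
Waiting(P1) = turnaround − burst = 11 − 11 = 0

0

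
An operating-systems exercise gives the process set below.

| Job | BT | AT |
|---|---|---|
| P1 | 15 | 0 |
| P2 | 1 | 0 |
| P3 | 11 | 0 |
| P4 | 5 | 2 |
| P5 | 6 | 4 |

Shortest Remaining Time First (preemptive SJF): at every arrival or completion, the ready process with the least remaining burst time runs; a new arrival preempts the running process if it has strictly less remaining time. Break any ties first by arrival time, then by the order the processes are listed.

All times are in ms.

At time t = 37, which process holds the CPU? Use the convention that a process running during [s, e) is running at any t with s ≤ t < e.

Schedule: | P2 0-1 | P3 1-2 | P4 2-7 | P5 7-13 | P3 13-23 | P1 23-38 |
Completion: P1=38  P2=1  P3=23  P4=7  P5=13
Turnaround (C−A): P1=38  P2=1  P3=23  P4=5  P5=9

P1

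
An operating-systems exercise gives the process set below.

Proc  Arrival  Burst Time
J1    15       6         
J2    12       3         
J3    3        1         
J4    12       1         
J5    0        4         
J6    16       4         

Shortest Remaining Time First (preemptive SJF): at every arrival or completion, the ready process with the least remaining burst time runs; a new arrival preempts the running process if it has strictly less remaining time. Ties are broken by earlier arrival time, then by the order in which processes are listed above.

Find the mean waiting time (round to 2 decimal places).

Schedule: | J5 0-4 | J3 4-5 | idle 5-12 | J4 12-13 | J2 13-16 | J6 16-20 | J1 20-26 |
Completion: J1=26  J2=16  J3=5  J4=13  J5=4  J6=20
Waiting times: J1=5, J2=1, J3=1, J4=0, J5=0, J6=0
Average waiting = (5+1+1+0+0+0) / 6 = 7/6 = 1.17

1.17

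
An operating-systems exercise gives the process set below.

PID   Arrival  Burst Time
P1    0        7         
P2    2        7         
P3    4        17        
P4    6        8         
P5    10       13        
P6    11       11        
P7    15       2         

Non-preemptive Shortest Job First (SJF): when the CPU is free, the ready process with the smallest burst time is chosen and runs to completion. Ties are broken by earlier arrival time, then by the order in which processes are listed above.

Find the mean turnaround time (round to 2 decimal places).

23.86

Schedule: | P1 0-7 | P2 7-14 | P4 14-22 | P7 22-24 | P6 24-35 | P5 35-48 | P3 48-65 |
Completion: P1=7  P2=14  P3=65  P4=22  P5=48  P6=35  P7=24
Turnaround times: P1=7, P2=12, P3=61, P4=16, P5=38, P6=24, P7=9
Average turnaround = (7+12+61+16+38+24+9) / 7 = 167/7 = 23.86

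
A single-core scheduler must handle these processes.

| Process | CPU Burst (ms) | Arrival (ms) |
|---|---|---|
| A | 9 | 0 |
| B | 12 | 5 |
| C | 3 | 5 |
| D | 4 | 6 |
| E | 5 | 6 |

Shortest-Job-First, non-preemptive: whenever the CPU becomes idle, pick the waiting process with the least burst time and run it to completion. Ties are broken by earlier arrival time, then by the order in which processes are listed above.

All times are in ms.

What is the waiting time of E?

Schedule: | A 0-9 | C 9-12 | D 12-16 | E 16-21 | B 21-33 |
Completion: A=9  B=33  C=12  D=16  E=21
Turnaround (C−A): A=9  B=28  C=7  D=10  E=15
Waiting(E) = turnaround − burst = 15 − 5 = 10

10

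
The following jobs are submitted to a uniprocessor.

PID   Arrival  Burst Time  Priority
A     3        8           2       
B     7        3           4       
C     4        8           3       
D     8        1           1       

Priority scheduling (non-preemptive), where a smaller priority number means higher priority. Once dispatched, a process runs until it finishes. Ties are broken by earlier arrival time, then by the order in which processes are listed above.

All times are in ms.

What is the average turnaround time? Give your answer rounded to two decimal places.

Timeline: | idle 0-3 | A 3-11 | D 11-12 | C 12-20 | B 20-23 |
Completion: A=11  B=23  C=20  D=12
Turnaround (C−A): A=8  B=16  C=16  D=4
Turnaround times: A=8, B=16, C=16, D=4
Average turnaround = (8+16+16+4) / 4 = 44/4 = 11.00

11.00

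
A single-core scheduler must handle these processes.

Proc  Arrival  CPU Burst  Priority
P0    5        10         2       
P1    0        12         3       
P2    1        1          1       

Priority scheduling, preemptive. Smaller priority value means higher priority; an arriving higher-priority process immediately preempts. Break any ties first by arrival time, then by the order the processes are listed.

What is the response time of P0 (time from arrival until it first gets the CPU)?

0

Timeline: | P1 0-1 | P2 1-2 | P1 2-5 | P0 5-15 | P1 15-23 |
Completion: P0=15  P1=23  P2=2
Turnaround (C−A): P0=10  P1=23  P2=1
Response(P0) = first start − arrival = 5 − 5 = 0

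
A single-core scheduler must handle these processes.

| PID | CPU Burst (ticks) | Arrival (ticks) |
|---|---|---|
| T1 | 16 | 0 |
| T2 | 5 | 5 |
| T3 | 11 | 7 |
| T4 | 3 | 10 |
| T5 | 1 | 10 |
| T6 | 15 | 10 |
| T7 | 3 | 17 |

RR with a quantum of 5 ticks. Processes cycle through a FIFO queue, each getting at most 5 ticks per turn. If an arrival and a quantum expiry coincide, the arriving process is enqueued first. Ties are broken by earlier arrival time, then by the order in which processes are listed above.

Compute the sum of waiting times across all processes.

132

Schedule: | T1 0-5 | T2 5-10 | T1 10-15 | T3 15-20 | T4 20-23 | T5 23-24 | T6 24-29 | T1 29-34 | T7 34-37 | T3 37-42 | T6 42-47 | T1 47-48 | T3 48-49 | T6 49-54 |
Completion: T1=48  T2=10  T3=49  T4=23  T5=24  T6=54  T7=37
Waiting = turnaround − burst: T1=32, T2=0, T3=31, T4=10, T5=13, T6=29, T7=17
Total waiting = 32 + 0 + 31 + 10 + 13 + 29 + 17 = 132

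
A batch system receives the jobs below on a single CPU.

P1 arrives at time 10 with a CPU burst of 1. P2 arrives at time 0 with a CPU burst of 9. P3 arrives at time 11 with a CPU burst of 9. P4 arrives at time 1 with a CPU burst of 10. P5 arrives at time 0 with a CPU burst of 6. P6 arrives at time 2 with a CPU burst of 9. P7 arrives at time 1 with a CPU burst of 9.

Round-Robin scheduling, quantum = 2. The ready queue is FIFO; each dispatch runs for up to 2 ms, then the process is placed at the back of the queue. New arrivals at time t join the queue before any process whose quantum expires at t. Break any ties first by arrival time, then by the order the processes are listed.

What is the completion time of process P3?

Gantt: | P2 0-2 | P5 2-4 | P4 4-6 | P7 6-8 | P6 8-10 | P2 10-12 | P5 12-14 | P4 14-16 | P7 16-18 | P1 18-19 | P6 19-21 | P3 21-23 | P2 23-25 | P5 25-27 | P4 27-29 | P7 29-31 | P6 31-33 | P3 33-35 | P2 35-37 | P4 37-39 | P7 39-41 | P6 41-43 | P3 43-45 | P2 45-46 | P4 46-48 | P7 48-49 | P6 49-50 | P3 50-53 |
Completion: P1=19  P2=46  P3=53  P4=48  P5=27  P6=50  P7=49

53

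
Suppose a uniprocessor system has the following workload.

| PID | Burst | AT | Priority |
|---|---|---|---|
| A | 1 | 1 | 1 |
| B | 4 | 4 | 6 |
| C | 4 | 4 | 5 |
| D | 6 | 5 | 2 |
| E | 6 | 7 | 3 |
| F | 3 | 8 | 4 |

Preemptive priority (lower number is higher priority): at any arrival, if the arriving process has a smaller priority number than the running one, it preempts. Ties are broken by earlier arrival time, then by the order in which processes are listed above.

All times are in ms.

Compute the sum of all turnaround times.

Schedule: | idle 0-1 | A 1-2 | idle 2-4 | C 4-5 | D 5-11 | E 11-17 | F 17-20 | C 20-23 | B 23-27 |
Completion: A=2  B=27  C=23  D=11  E=17  F=20
Turnaround = completion − arrival: A=1, B=23, C=19, D=6, E=10, F=12
Total turnaround = 1 + 23 + 19 + 6 + 10 + 12 = 71

71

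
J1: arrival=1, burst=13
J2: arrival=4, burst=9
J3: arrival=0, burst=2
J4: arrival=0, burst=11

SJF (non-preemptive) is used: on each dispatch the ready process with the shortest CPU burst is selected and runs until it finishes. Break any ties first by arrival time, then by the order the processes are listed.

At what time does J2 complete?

Schedule: | J3 0-2 | J4 2-13 | J2 13-22 | J1 22-35 |
Completion: J1=35  J2=22  J3=2  J4=13

22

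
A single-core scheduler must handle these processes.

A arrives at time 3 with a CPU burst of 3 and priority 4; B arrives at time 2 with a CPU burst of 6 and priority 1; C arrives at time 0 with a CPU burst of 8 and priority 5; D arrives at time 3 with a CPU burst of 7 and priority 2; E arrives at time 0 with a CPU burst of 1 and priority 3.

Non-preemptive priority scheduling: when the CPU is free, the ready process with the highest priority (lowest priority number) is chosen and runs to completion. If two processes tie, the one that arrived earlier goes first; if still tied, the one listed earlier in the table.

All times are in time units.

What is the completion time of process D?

22

Timeline: | E 0-1 | C 1-9 | B 9-15 | D 15-22 | A 22-25 |
Completion: A=25  B=15  C=9  D=22  E=1
Turnaround (C−A): A=22  B=13  C=9  D=19  E=1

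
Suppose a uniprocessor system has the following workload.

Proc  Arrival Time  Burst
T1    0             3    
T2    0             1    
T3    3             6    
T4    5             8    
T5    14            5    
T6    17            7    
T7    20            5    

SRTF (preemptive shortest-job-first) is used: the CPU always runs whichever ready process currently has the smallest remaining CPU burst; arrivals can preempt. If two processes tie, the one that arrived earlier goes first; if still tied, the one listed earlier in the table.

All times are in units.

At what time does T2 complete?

Gantt: | T2 0-1 | T1 1-4 | T3 4-10 | T4 10-18 | T5 18-23 | T7 23-28 | T6 28-35 |
Completion: T1=4  T2=1  T3=10  T4=18  T5=23  T6=35  T7=28

1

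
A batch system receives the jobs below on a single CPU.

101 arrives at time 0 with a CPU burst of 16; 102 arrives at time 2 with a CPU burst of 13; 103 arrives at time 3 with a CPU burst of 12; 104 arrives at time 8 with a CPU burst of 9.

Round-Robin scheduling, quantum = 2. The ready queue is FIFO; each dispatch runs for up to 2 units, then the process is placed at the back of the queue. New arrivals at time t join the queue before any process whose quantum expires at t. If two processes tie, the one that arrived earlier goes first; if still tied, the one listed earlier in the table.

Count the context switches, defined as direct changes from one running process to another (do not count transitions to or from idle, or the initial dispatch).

25

Timeline: | 101 0-2 | 102 2-4 | 101 4-6 | 103 6-8 | 102 8-10 | 101 10-12 | 104 12-14 | 103 14-16 | 102 16-18 | 101 18-20 | 104 20-22 | 103 22-24 | 102 24-26 | 101 26-28 | 104 28-30 | 103 30-32 | 102 32-34 | 101 34-36 | 104 36-38 | 103 38-40 | 102 40-42 | 101 42-44 | 104 44-45 | 103 45-47 | 102 47-48 | 101 48-50 |
Completion: 101=50  102=48  103=47  104=45
Turnaround (C−A): 101=50  102=46  103=44  104=37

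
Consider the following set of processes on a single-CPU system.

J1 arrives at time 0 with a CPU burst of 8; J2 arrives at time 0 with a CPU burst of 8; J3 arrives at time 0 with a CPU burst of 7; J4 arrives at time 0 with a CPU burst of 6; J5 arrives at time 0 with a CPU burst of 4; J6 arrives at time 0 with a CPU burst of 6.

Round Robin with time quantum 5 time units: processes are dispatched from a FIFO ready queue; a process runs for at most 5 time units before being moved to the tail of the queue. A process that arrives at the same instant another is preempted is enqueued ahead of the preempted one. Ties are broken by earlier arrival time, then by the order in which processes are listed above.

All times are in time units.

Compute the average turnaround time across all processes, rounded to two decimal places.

34.17

Schedule: | J1 0-5 | J2 5-10 | J3 10-15 | J4 15-20 | J5 20-24 | J6 24-29 | J1 29-32 | J2 32-35 | J3 35-37 | J4 37-38 | J6 38-39 |
Completion: J1=32  J2=35  J3=37  J4=38  J5=24  J6=39
Turnaround (C−A): J1=32  J2=35  J3=37  J4=38  J5=24  J6=39
Turnaround times: J1=32, J2=35, J3=37, J4=38, J5=24, J6=39
Average turnaround = (32+35+37+38+24+39) / 6 = 205/6 = 34.17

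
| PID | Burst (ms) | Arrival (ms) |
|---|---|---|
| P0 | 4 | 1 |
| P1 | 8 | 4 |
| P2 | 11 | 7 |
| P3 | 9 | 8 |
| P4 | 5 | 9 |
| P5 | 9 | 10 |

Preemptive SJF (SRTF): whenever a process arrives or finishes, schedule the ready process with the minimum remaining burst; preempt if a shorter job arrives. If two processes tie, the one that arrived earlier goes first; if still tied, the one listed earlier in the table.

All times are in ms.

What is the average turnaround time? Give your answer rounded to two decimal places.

Schedule: | idle 0-1 | P0 1-5 | P1 5-13 | P4 13-18 | P3 18-27 | P5 27-36 | P2 36-47 |
Completion: P0=5  P1=13  P2=47  P3=27  P4=18  P5=36
Turnaround times: P0=4, P1=9, P2=40, P3=19, P4=9, P5=26
Average turnaround = (4+9+40+19+9+26) / 6 = 107/6 = 17.83

17.83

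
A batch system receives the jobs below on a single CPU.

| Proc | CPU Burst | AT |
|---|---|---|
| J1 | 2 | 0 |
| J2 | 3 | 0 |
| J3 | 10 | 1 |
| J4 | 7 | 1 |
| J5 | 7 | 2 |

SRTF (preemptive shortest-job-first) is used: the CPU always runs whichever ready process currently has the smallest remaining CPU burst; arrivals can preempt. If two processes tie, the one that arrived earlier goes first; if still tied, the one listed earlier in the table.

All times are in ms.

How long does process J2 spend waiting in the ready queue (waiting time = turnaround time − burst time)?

Schedule: | J1 0-2 | J2 2-5 | J4 5-12 | J5 12-19 | J3 19-29 |
Completion: J1=2  J2=5  J3=29  J4=12  J5=19
Turnaround (C−A): J1=2  J2=5  J3=28  J4=11  J5=17
Waiting(J2) = turnaround − burst = 5 − 3 = 2

2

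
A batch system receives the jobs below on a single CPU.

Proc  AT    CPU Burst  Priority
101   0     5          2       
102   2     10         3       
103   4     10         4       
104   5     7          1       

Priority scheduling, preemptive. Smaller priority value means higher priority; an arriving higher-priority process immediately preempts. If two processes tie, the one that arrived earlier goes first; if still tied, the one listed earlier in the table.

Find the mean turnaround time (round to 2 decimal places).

15.00

Gantt: | 101 0-5 | 104 5-12 | 102 12-22 | 103 22-32 |
Completion: 101=5  102=22  103=32  104=12
Turnaround (C−A): 101=5  102=20  103=28  104=7
Turnaround times: 101=5, 102=20, 103=28, 104=7
Average turnaround = (5+20+28+7) / 4 = 60/4 = 15.00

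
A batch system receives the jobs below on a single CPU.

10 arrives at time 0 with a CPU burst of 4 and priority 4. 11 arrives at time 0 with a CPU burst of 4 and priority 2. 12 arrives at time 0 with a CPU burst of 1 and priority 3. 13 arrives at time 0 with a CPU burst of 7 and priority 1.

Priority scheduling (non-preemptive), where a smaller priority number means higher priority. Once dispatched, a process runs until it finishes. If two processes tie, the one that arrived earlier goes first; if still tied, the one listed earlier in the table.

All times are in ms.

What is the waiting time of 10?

Gantt: | 13 0-7 | 11 7-11 | 12 11-12 | 10 12-16 |
Completion: 10=16  11=11  12=12  13=7
Waiting(10) = turnaround − burst = 16 − 4 = 12

12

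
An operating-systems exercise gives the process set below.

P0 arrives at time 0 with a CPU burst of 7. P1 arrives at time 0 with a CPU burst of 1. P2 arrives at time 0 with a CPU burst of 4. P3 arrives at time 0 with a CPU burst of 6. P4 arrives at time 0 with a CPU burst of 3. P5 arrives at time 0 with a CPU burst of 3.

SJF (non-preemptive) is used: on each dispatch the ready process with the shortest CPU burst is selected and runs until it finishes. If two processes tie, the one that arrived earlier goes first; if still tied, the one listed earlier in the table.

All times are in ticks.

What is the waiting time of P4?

Gantt: | P1 0-1 | P4 1-4 | P5 4-7 | P2 7-11 | P3 11-17 | P0 17-24 |
Completion: P0=24  P1=1  P2=11  P3=17  P4=4  P5=7
Turnaround (C−A): P0=24  P1=1  P2=11  P3=17  P4=4  P5=7
Waiting(P4) = turnaround − burst = 4 − 3 = 1

1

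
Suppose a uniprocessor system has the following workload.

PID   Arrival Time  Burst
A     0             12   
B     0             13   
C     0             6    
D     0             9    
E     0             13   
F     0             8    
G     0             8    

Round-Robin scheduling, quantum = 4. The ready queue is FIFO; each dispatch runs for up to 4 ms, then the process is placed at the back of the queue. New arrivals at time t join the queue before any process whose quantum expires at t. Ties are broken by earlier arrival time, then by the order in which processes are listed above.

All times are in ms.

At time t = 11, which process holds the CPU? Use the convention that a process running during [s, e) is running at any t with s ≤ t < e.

C

Schedule: | A 0-4 | B 4-8 | C 8-12 | D 12-16 | E 16-20 | F 20-24 | G 24-28 | A 28-32 | B 32-36 | C 36-38 | D 38-42 | E 42-46 | F 46-50 | G 50-54 | A 54-58 | B 58-62 | D 62-63 | E 63-67 | B 67-68 | E 68-69 |
Completion: A=58  B=68  C=38  D=63  E=69  F=50  G=54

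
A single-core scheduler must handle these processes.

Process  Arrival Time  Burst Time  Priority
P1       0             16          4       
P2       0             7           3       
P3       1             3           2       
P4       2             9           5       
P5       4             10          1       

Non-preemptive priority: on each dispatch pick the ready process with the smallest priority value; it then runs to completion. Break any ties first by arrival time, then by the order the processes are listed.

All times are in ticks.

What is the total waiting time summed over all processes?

73

Schedule: | P2 0-7 | P5 7-17 | P3 17-20 | P1 20-36 | P4 36-45 |
Completion: P1=36  P2=7  P3=20  P4=45  P5=17
Waiting = turnaround − burst: P1=20, P2=0, P3=16, P4=34, P5=3
Total waiting = 20 + 0 + 16 + 34 + 3 = 73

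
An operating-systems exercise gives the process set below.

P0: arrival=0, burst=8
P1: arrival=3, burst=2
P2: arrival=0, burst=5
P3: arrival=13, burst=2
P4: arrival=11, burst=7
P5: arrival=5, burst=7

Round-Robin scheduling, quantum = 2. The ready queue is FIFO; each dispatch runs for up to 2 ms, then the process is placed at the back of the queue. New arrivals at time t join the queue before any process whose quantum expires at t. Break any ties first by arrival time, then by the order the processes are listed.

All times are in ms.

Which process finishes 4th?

P0

Gantt: | P0 0-2 | P2 2-4 | P0 4-6 | P1 6-8 | P2 8-10 | P5 10-12 | P0 12-14 | P2 14-15 | P4 15-17 | P5 17-19 | P3 19-21 | P0 21-23 | P4 23-25 | P5 25-27 | P4 27-29 | P5 29-30 | P4 30-31 |
Completion: P0=23  P1=8  P2=15  P3=21  P4=31  P5=30
Finish order: P1 → P2 → P3 → P0 → P5 → P4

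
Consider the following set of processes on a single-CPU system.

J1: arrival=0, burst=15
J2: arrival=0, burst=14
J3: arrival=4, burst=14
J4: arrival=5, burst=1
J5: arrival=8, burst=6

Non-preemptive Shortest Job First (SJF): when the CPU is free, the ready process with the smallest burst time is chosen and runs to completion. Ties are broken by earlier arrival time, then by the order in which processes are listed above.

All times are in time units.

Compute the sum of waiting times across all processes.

Gantt: | J2 0-14 | J4 14-15 | J5 15-21 | J3 21-35 | J1 35-50 |
Completion: J1=50  J2=14  J3=35  J4=15  J5=21
Turnaround (C−A): J1=50  J2=14  J3=31  J4=10  J5=13
Waiting = turnaround − burst: J1=35, J2=0, J3=17, J4=9, J5=7
Total waiting = 35 + 0 + 17 + 9 + 7 = 68

68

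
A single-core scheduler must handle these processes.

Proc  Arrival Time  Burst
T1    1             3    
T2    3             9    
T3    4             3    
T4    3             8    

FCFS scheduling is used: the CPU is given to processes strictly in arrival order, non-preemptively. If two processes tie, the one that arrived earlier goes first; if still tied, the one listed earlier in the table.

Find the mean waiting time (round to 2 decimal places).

Timeline: | idle 0-1 | T1 1-4 | T2 4-13 | T4 13-21 | T3 21-24 |
Completion: T1=4  T2=13  T3=24  T4=21
Turnaround (C−A): T1=3  T2=10  T3=20  T4=18
Waiting times: T1=0, T2=1, T3=17, T4=10
Average waiting = (0+1+17+10) / 4 = 28/4 = 7.00

7.00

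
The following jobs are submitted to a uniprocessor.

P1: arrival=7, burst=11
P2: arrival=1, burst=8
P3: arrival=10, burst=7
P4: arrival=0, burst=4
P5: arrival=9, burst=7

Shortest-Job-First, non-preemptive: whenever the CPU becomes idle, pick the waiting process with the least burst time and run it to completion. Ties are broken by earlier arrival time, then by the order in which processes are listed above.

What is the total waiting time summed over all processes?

34

Timeline: | P4 0-4 | P2 4-12 | P5 12-19 | P3 19-26 | P1 26-37 |
Completion: P1=37  P2=12  P3=26  P4=4  P5=19
Turnaround (C−A): P1=30  P2=11  P3=16  P4=4  P5=10
Waiting = turnaround − burst: P1=19, P2=3, P3=9, P4=0, P5=3
Total waiting = 19 + 3 + 9 + 0 + 3 = 34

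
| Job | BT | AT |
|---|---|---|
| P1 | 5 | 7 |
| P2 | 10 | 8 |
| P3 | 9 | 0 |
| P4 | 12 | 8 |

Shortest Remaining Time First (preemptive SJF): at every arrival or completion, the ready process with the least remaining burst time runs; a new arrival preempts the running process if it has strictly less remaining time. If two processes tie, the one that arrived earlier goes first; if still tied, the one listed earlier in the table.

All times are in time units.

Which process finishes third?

P2

Gantt: | P3 0-9 | P1 9-14 | P2 14-24 | P4 24-36 |
Completion: P1=14  P2=24  P3=9  P4=36
Turnaround (C−A): P1=7  P2=16  P3=9  P4=28
Finish order: P3 → P1 → P2 → P4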